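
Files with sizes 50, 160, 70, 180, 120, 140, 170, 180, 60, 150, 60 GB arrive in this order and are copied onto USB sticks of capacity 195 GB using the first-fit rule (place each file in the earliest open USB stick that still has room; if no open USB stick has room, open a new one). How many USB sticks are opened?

  50 → USB stick 1 (new)  [load 50/195]
  160 → USB stick 2 (new)  [load 160/195]
  70 → USB stick 1  [load 120/195]
  180 → USB stick 3 (new)  [load 180/195]
  120 → USB stick 4 (new)  [load 120/195]
  140 → USB stick 5 (new)  [load 140/195]
  170 → USB stick 6 (new)  [load 170/195]
  180 → USB stick 7 (new)  [load 180/195]
  60 → USB stick 1  [load 180/195]
  150 → USB stick 8 (new)  [load 150/195]
  60 → USB stick 4  [load 180/195]
8 USB sticks opened.

8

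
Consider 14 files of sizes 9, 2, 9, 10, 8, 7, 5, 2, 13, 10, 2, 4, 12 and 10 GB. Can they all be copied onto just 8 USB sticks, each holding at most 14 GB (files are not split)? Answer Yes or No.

No

Total = 103 GB; ⌈103/14⌉ = 8.
The bound of 8 does not rule out 8, but exhaustive search shows no assignment into 8 USB sticks of capacity 14 GB exists — the minimum is 9.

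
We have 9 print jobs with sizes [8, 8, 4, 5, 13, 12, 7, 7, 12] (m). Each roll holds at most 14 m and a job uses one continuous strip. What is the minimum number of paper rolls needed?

Total = 13 + 12 + 12 + 8 + 8 + 7 + 7 + 5 + 4 = 76 m.
Lower bound: ⌈76/14⌉ = 6 paper rolls.
A packing using 6 paper rolls:
  roll 1: 13 = 13
  roll 2: 12 = 12
  roll 3: 12 = 12
  roll 4: 8 + 5 = 13
  roll 5: 8 + 4 = 12
  roll 6: 7 + 7 = 14
This matches the lower bound, so 6 is optimal.

6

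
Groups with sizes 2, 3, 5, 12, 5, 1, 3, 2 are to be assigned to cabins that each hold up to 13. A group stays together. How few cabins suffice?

3

Total = 12 + 5 + 5 + 3 + 3 + 2 + 2 + 1 = 33.
Lower bound: ⌈33/13⌉ = 3 cabins.
A packing using 3 cabins:
  cabin 1: 12 + 1 = 13
  cabin 2: 5 + 5 + 3 = 13
  cabin 3: 3 + 2 + 2 = 7
This matches the lower bound, so 3 is optimal.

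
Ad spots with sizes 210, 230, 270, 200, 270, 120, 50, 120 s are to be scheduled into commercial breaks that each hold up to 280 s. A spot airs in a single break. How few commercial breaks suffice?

6

Total = 270 + 270 + 230 + 210 + 200 + 120 + 120 + 50 = 1470 s.
Lower bound: ⌈1470/280⌉ = 6 commercial breaks.
A packing using 6 commercial breaks:
  break 1: 270 = 270
  break 2: 270 = 270
  break 3: 230 + 50 = 280
  break 4: 210 = 210
  break 5: 200 = 200
  break 6: 120 + 120 = 240
This matches the lower bound, so 6 is optimal.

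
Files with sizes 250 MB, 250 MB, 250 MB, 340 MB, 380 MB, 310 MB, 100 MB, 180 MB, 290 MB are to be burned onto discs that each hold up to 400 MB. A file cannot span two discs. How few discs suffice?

Total = 380 + 340 + 310 + 290 + 250 + 250 + 250 + 180 + 100 = 2350 MB.
Lower bound: ⌈2350/400⌉ = 6 discs.
Also, 7 files each exceed 200 MB, and no two of those can share a disc, so at least 7 discs are needed.
A packing using 8 discs:
  disc 1: 380 = 380
  disc 2: 340 = 340
  disc 3: 310 = 310
  disc 4: 290 + 100 = 390
  disc 5: 250 = 250
  disc 6: 250 = 250
  disc 7: 250 = 250
  disc 8: 180 = 180
No arrangement into 7 discs stays within capacity, so 8 is optimal.

8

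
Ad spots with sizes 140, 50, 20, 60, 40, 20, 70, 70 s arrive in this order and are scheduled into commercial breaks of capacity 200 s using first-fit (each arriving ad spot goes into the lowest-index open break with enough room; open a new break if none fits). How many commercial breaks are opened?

3

  140 → break 1 (new)  [load 140/200]
  50 → break 1  [load 190/200]
  20 → break 2 (new)  [load 20/200]
  60 → break 2  [load 80/200]
  40 → break 2  [load 120/200]
  20 → break 2  [load 140/200]
  70 → break 3 (new)  [load 70/200]
  70 → break 3  [load 140/200]
3 commercial breaks opened.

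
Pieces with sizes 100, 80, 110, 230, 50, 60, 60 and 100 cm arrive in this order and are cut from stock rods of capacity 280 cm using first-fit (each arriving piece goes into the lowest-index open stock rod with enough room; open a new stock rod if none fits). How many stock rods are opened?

  100 → stock rod 1 (new)  [load 100/280]
  80 → stock rod 1  [load 180/280]
  110 → stock rod 2 (new)  [load 110/280]
  230 → stock rod 3 (new)  [load 230/280]
  50 → stock rod 1  [load 230/280]
  60 → stock rod 2  [load 170/280]
  60 → stock rod 2  [load 230/280]
  100 → stock rod 4 (new)  [load 100/280]
4 stock rods opened.

4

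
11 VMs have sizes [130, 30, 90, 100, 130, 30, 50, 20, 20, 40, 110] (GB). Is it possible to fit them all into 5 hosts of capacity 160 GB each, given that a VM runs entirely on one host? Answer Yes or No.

Yes

A valid assignment using 5 hosts:
  host 1: 130 + 30 = 160
  host 2: 130 + 30 = 160
  host 3: 110 + 50 = 160
  host 4: 100 + 40 + 20 = 160
  host 5: 90 + 20 = 110
Every load is within 160 GB, so 5 hosts suffice.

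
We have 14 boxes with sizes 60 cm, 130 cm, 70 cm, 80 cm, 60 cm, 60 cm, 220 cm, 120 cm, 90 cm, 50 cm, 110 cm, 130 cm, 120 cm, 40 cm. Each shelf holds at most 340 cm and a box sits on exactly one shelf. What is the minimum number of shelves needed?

Total = 220 + 130 + 130 + 120 + 120 + 110 + 90 + 80 + 70 + 60 + 60 + 60 + 50 + 40 = 1340 cm.
Lower bound: ⌈1340/340⌉ = 4 shelves.
A packing using 4 shelves:
  shelf 1: 220 + 120 = 340
  shelf 2: 130 + 130 + 80 = 340
  shelf 3: 120 + 110 + 90 = 320
  shelf 4: 70 + 60 + 60 + 60 + 50 + 40 = 340
This matches the lower bound, so 4 is optimal.

4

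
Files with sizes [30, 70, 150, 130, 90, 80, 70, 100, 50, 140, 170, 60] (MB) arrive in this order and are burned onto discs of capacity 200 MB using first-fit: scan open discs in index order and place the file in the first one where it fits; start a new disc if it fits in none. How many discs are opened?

6

  30 → disc 1 (new)  [load 30/200]
  70 → disc 1  [load 100/200]
  150 → disc 2 (new)  [load 150/200]
  130 → disc 3 (new)  [load 130/200]
  90 → disc 1  [load 190/200]
  80 → disc 4 (new)  [load 80/200]
  70 → disc 3  [load 200/200]
  100 → disc 4  [load 180/200]
  50 → disc 2  [load 200/200]
  140 → disc 5 (new)  [load 140/200]
  170 → disc 6 (new)  [load 170/200]
  60 → disc 5  [load 200/200]
6 discs opened.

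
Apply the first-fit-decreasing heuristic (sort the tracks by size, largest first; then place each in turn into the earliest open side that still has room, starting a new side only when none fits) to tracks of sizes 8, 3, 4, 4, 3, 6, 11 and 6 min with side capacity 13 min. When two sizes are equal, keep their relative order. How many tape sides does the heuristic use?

4

Sorted descending: 11, 8, 6, 6, 4, 4, 3, 3.
  11 → side 1 (new)  [load 11/13]
  8 → side 2 (new)  [load 8/13]
  6 → side 3 (new)  [load 6/13]
  6 → side 3  [load 12/13]
  4 → side 2  [load 12/13]
  4 → side 4 (new)  [load 4/13]
  3 → side 4  [load 7/13]
  3 → side 4  [load 10/13]
4 tape sides opened.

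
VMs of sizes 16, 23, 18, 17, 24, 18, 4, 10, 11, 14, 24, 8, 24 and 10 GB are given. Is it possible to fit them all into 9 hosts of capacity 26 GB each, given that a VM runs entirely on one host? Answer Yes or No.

Total = 221 GB; ⌈221/26⌉ = 9.
The bound of 9 does not rule out 9, but exhaustive search shows no assignment into 9 hosts of capacity 26 GB exists — the minimum is 10.

No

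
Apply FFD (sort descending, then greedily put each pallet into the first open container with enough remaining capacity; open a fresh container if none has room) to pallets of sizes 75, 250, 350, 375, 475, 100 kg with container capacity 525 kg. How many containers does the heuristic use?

Sorted descending: 475, 375, 350, 250, 100, 75.
  475 → container 1 (new)  [load 475/525]
  375 → container 2 (new)  [load 375/525]
  350 → container 3 (new)  [load 350/525]
  250 → container 4 (new)  [load 250/525]
  100 → container 2  [load 475/525]
  75 → container 3  [load 425/525]
4 containers opened.

4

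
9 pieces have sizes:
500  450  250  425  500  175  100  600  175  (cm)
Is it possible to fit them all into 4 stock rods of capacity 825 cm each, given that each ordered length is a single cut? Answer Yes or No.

No

Total = 3175 cm; ⌈3175/825⌉ = 4.
5 pieces each exceed half the capacity and cannot share a stock rod, forcing at least 5 stock rods.
At least 5 stock rods are required, but only 4 are allowed.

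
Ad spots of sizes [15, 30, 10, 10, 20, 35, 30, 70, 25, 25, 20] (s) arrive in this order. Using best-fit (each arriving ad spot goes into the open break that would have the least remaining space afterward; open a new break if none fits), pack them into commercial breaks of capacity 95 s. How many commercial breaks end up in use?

4

  15 → break 1 (new)  [load 15/95]
  30 → break 1  [load 45/95]
  10 → break 1  [load 55/95]
  10 → break 1  [load 65/95]
  20 → break 1  [load 85/95]
  35 → break 2 (new)  [load 35/95]
  30 → break 2  [load 65/95]
  70 → break 3 (new)  [load 70/95]
  25 → break 3  [load 95/95]
  25 → break 2  [load 90/95]
  20 → break 4 (new)  [load 20/95]
4 commercial breaks opened.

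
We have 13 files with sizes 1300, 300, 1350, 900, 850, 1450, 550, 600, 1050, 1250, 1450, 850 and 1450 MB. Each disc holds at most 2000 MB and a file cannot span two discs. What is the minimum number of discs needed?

Total = 1450 + 1450 + 1450 + 1350 + 1300 + 1250 + 1050 + 900 + 850 + 850 + 600 + 550 + 300 = 13350 MB.
Lower bound: ⌈13350/2000⌉ = 7 discs.
A packing using 8 discs:
  disc 1: 1450 + 550 = 2000
  disc 2: 1450 + 300 = 1750
  disc 3: 1450 = 1450
  disc 4: 1350 + 600 = 1950
  disc 5: 1300 = 1300
  disc 6: 1250 = 1250
  disc 7: 1050 + 900 = 1950
  disc 8: 850 + 850 = 1700
No arrangement into 7 discs stays within capacity, so 8 is optimal.

8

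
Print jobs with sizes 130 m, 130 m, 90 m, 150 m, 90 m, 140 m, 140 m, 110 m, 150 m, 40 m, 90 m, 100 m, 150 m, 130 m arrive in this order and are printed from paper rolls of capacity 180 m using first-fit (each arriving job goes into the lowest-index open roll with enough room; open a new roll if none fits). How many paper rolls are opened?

12

  130 → roll 1 (new)  [load 130/180]
  130 → roll 2 (new)  [load 130/180]
  90 → roll 3 (new)  [load 90/180]
  150 → roll 4 (new)  [load 150/180]
  90 → roll 3  [load 180/180]
  140 → roll 5 (new)  [load 140/180]
  140 → roll 6 (new)  [load 140/180]
  110 → roll 7 (new)  [load 110/180]
  150 → roll 8 (new)  [load 150/180]
  40 → roll 1  [load 170/180]
  90 → roll 9 (new)  [load 90/180]
  100 → roll 10 (new)  [load 100/180]
  150 → roll 11 (new)  [load 150/180]
  130 → roll 12 (new)  [load 130/180]
12 paper rolls opened.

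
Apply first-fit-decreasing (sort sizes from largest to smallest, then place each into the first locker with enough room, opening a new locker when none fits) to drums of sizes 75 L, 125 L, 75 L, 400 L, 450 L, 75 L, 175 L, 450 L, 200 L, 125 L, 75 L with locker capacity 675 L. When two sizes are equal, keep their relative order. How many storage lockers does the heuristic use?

4

Sorted descending: 450, 450, 400, 200, 175, 125, 125, 75, 75, 75, 75.
  450 → locker 1 (new)  [load 450/675]
  450 → locker 2 (new)  [load 450/675]
  400 → locker 3 (new)  [load 400/675]
  200 → locker 1  [load 650/675]
  175 → locker 2  [load 625/675]
  125 → locker 3  [load 525/675]
  125 → locker 3  [load 650/675]
  75 → locker 4 (new)  [load 75/675]
  75 → locker 4  [load 150/675]
  75 → locker 4  [load 225/675]
  75 → locker 4  [load 300/675]
4 storage lockers opened.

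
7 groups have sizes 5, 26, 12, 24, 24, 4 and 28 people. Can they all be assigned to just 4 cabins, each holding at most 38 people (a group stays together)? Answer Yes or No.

A valid assignment using 4 cabins:
  cabin 1: 28 + 5 + 4 = 37
  cabin 2: 26 + 12 = 38
  cabin 3: 24 = 24
  cabin 4: 24 = 24
Every load is within 38 people, so 4 cabins suffice.

Yes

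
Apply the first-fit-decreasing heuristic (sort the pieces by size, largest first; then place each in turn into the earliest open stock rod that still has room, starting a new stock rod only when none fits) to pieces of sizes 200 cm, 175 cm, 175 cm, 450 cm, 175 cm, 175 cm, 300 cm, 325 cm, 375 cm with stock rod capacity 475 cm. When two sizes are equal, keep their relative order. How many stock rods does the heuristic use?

Sorted descending: 450, 375, 325, 300, 200, 175, 175, 175, 175.
  450 → stock rod 1 (new)  [load 450/475]
  375 → stock rod 2 (new)  [load 375/475]
  325 → stock rod 3 (new)  [load 325/475]
  300 → stock rod 4 (new)  [load 300/475]
  200 → stock rod 5 (new)  [load 200/475]
  175 → stock rod 4  [load 475/475]
  175 → stock rod 5  [load 375/475]
  175 → stock rod 6 (new)  [load 175/475]
  175 → stock rod 6  [load 350/475]
6 stock rods opened.

6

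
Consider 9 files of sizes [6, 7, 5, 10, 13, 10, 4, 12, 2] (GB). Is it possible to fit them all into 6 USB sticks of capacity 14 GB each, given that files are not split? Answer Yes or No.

A valid assignment using 6 USB sticks:
  USB stick 1: 13 = 13
  USB stick 2: 12 + 2 = 14
  USB stick 3: 10 + 4 = 14
  USB stick 4: 10 = 10
  USB stick 5: 7 + 6 = 13
  USB stick 6: 5 = 5
Every load is within 14 GB, so 6 USB sticks suffice.

Yes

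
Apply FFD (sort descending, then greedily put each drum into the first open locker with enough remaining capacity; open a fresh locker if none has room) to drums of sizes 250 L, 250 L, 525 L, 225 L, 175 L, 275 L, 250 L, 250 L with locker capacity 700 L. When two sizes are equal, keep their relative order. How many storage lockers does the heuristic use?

Sorted descending: 525, 275, 250, 250, 250, 250, 225, 175.
  525 → locker 1 (new)  [load 525/700]
  275 → locker 2 (new)  [load 275/700]
  250 → locker 2  [load 525/700]
  250 → locker 3 (new)  [load 250/700]
  250 → locker 3  [load 500/700]
  250 → locker 4 (new)  [load 250/700]
  225 → locker 4  [load 475/700]
  175 → locker 1  [load 700/700]
4 storage lockers opened.

4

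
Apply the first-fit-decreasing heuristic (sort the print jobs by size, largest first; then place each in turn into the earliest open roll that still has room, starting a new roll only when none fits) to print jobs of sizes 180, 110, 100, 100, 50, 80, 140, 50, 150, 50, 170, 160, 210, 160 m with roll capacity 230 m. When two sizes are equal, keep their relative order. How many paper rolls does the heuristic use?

Sorted descending: 210, 180, 170, 160, 160, 150, 140, 110, 100, 100, 80, 50, 50, 50.
  210 → roll 1 (new)  [load 210/230]
  180 → roll 2 (new)  [load 180/230]
  170 → roll 3 (new)  [load 170/230]
  160 → roll 4 (new)  [load 160/230]
  160 → roll 5 (new)  [load 160/230]
  150 → roll 6 (new)  [load 150/230]
  140 → roll 7 (new)  [load 140/230]
  110 → roll 8 (new)  [load 110/230]
  100 → roll 8  [load 210/230]
  100 → roll 9 (new)  [load 100/230]
  80 → roll 6  [load 230/230]
  50 → roll 2  [load 230/230]
  50 → roll 3  [load 220/230]
  50 → roll 4  [load 210/230]
9 paper rolls opened.

9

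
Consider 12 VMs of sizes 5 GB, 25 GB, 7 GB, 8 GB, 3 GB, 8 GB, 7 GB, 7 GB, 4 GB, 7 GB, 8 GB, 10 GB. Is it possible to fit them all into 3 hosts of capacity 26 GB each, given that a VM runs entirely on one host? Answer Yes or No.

Total = 99 GB; ⌈99/26⌉ = 4.
At least 4 hosts are required, but only 3 are allowed.

No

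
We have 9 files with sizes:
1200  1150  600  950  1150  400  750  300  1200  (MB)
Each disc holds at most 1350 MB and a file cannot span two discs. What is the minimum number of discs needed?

7

Total = 1200 + 1200 + 1150 + 1150 + 950 + 750 + 600 + 400 + 300 = 7700 MB.
Lower bound: ⌈7700/1350⌉ = 6 discs.
A packing using 7 discs:
  disc 1: 1200 = 1200
  disc 2: 1200 = 1200
  disc 3: 1150 = 1150
  disc 4: 1150 = 1150
  disc 5: 950 + 400 = 1350
  disc 6: 750 + 600 = 1350
  disc 7: 300 = 300
No arrangement into 6 discs stays within capacity, so 7 is optimal.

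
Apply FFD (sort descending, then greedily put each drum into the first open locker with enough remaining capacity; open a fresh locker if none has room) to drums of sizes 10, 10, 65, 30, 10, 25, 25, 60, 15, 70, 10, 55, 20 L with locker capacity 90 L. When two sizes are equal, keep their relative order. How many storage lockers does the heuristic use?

Sorted descending: 70, 65, 60, 55, 30, 25, 25, 20, 15, 10, 10, 10, 10.
  70 → locker 1 (new)  [load 70/90]
  65 → locker 2 (new)  [load 65/90]
  60 → locker 3 (new)  [load 60/90]
  55 → locker 4 (new)  [load 55/90]
  30 → locker 3  [load 90/90]
  25 → locker 2  [load 90/90]
  25 → locker 4  [load 80/90]
  20 → locker 1  [load 90/90]
  15 → locker 5 (new)  [load 15/90]
  10 → locker 4  [load 90/90]
  10 → locker 5  [load 25/90]
  10 → locker 5  [load 35/90]
  10 → locker 5  [load 45/90]
5 storage lockers opened.

5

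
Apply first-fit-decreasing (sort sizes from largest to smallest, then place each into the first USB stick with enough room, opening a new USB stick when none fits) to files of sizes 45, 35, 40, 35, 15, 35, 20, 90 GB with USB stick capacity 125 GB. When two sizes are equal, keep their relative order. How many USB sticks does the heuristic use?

Sorted descending: 90, 45, 40, 35, 35, 35, 20, 15.
  90 → USB stick 1 (new)  [load 90/125]
  45 → USB stick 2 (new)  [load 45/125]
  40 → USB stick 2  [load 85/125]
  35 → USB stick 1  [load 125/125]
  35 → USB stick 2  [load 120/125]
  35 → USB stick 3 (new)  [load 35/125]
  20 → USB stick 3  [load 55/125]
  15 → USB stick 3  [load 70/125]
3 USB sticks opened.

3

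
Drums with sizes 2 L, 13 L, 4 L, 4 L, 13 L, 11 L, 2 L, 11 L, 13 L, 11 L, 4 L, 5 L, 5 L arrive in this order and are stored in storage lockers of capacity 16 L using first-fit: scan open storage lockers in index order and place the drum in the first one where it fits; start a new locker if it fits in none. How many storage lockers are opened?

7

  2 → locker 1 (new)  [load 2/16]
  13 → locker 1  [load 15/16]
  4 → locker 2 (new)  [load 4/16]
  4 → locker 2  [load 8/16]
  13 → locker 3 (new)  [load 13/16]
  11 → locker 4 (new)  [load 11/16]
  2 → locker 2  [load 10/16]
  11 → locker 5 (new)  [load 11/16]
  13 → locker 6 (new)  [load 13/16]
  11 → locker 7 (new)  [load 11/16]
  4 → locker 2  [load 14/16]
  5 → locker 4  [load 16/16]
  5 → locker 5  [load 16/16]
7 storage lockers opened.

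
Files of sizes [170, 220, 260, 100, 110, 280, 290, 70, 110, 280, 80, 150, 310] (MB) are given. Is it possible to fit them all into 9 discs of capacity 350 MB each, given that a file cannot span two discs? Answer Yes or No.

Yes

A valid assignment using 8 discs:
  disc 1: 310 = 310
  disc 2: 290 = 290
  disc 3: 280 + 70 = 350
  disc 4: 280 = 280
  disc 5: 260 + 80 = 340
  disc 6: 220 + 110 = 330
  disc 7: 170 + 150 = 320
  disc 8: 110 + 100 = 210
That uses only 8 ≤ 9, so 9 discs are enough.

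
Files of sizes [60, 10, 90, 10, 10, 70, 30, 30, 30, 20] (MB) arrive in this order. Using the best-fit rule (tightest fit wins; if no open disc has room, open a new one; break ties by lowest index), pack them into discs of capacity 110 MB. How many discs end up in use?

  60 → disc 1 (new)  [load 60/110]
  10 → disc 1  [load 70/110]
  90 → disc 2 (new)  [load 90/110]
  10 → disc 2  [load 100/110]
  10 → disc 2  [load 110/110]
  70 → disc 3 (new)  [load 70/110]
  30 → disc 1  [load 100/110]
  30 → disc 3  [load 100/110]
  30 → disc 4 (new)  [load 30/110]
  20 → disc 4  [load 50/110]
4 discs opened.

4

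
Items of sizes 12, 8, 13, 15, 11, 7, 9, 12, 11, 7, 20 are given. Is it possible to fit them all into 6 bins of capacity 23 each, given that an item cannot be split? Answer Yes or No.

Yes

A valid assignment using 6 bins:
  bin 1: 20 = 20
  bin 2: 15 + 8 = 23
  bin 3: 13 + 9 = 22
  bin 4: 12 + 11 = 23
  bin 5: 12 + 11 = 23
  bin 6: 7 + 7 = 14
Every load is within 23, so 6 bins suffice.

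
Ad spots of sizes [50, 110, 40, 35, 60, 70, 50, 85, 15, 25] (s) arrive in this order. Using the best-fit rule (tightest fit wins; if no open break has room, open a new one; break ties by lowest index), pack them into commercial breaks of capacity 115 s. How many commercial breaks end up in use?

6

  50 → break 1 (new)  [load 50/115]
  110 → break 2 (new)  [load 110/115]
  40 → break 1  [load 90/115]
  35 → break 3 (new)  [load 35/115]
  60 → break 3  [load 95/115]
  70 → break 4 (new)  [load 70/115]
  50 → break 5 (new)  [load 50/115]
  85 → break 6 (new)  [load 85/115]
  15 → break 3  [load 110/115]
  25 → break 1  [load 115/115]
6 commercial breaks opened.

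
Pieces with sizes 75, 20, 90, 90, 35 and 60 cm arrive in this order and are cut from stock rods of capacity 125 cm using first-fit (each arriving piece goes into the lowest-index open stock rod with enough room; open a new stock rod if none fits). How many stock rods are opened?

4

  75 → stock rod 1 (new)  [load 75/125]
  20 → stock rod 1  [load 95/125]
  90 → stock rod 2 (new)  [load 90/125]
  90 → stock rod 3 (new)  [load 90/125]
  35 → stock rod 2  [load 125/125]
  60 → stock rod 4 (new)  [load 60/125]
4 stock rods opened.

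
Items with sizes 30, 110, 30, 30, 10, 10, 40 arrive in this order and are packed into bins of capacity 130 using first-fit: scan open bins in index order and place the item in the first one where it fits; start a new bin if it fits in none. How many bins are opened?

  30 → bin 1 (new)  [load 30/130]
  110 → bin 2 (new)  [load 110/130]
  30 → bin 1  [load 60/130]
  30 → bin 1  [load 90/130]
  10 → bin 1  [load 100/130]
  10 → bin 1  [load 110/130]
  40 → bin 3 (new)  [load 40/130]
3 bins opened.

3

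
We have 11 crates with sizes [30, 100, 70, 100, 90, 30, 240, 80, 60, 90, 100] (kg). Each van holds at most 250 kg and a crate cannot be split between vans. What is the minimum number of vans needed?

4

Total = 240 + 100 + 100 + 100 + 90 + 90 + 80 + 70 + 60 + 30 + 30 = 990 kg.
Lower bound: ⌈990/250⌉ = 4 vans.
A packing using 4 vans:
  van 1: 240 = 240
  van 2: 100 + 90 + 60 = 250
  van 3: 100 + 90 + 30 + 30 = 250
  van 4: 100 + 80 + 70 = 250
This matches the lower bound, so 4 is optimal.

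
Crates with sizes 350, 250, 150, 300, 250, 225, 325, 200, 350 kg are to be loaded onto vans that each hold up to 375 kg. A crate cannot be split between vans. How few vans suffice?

Total = 350 + 350 + 325 + 300 + 250 + 250 + 225 + 200 + 150 = 2400 kg.
Lower bound: ⌈2400/375⌉ = 7 vans.
Also, 8 crates each exceed 375/2 kg, and no two of those can share a van, so at least 8 vans are needed.
A packing using 8 vans:
  van 1: 350 = 350
  van 2: 350 = 350
  van 3: 325 = 325
  van 4: 300 = 300
  van 5: 250 = 250
  van 6: 250 = 250
  van 7: 225 + 150 = 375
  van 8: 200 = 200
This matches the lower bound, so 8 is optimal.

8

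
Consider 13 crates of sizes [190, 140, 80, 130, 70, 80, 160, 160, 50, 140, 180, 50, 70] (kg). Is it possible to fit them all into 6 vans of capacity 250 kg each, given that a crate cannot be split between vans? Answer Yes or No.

No

Total = 1500 kg; ⌈1500/250⌉ = 6.
7 crates each exceed half the capacity and cannot share a van, forcing at least 7 vans.
At least 7 vans are required, but only 6 are allowed.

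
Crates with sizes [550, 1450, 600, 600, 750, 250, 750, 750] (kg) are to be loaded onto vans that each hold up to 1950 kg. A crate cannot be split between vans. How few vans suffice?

4

Total = 1450 + 750 + 750 + 750 + 600 + 600 + 550 + 250 = 5700 kg.
Lower bound: ⌈5700/1950⌉ = 3 vans.
A packing using 4 vans:
  van 1: 1450 + 250 = 1700
  van 2: 750 + 750 = 1500
  van 3: 750 + 600 + 600 = 1950
  van 4: 550 = 550
No arrangement into 3 vans stays within capacity, so 4 is optimal.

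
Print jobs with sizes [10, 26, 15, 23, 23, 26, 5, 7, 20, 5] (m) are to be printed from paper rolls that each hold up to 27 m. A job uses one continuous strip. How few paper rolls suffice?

Total = 26 + 26 + 23 + 23 + 20 + 15 + 10 + 7 + 5 + 5 = 160 m.
Lower bound: ⌈160/27⌉ = 6 paper rolls.
A packing using 7 paper rolls:
  roll 1: 26 = 26
  roll 2: 26 = 26
  roll 3: 23 = 23
  roll 4: 23 = 23
  roll 5: 20 + 7 = 27
  roll 6: 15 + 10 = 25
  roll 7: 5 + 5 = 10
No arrangement into 6 paper rolls stays within capacity, so 7 is optimal.

7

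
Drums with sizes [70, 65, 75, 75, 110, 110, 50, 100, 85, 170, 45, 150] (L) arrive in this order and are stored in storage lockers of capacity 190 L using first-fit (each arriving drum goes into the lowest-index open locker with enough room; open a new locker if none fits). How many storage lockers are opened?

  70 → locker 1 (new)  [load 70/190]
  65 → locker 1  [load 135/190]
  75 → locker 2 (new)  [load 75/190]
  75 → locker 2  [load 150/190]
  110 → locker 3 (new)  [load 110/190]
  110 → locker 4 (new)  [load 110/190]
  50 → locker 1  [load 185/190]
  100 → locker 5 (new)  [load 100/190]
  85 → locker 5  [load 185/190]
  170 → locker 6 (new)  [load 170/190]
  45 → locker 3  [load 155/190]
  150 → locker 7 (new)  [load 150/190]
7 storage lockers opened.

7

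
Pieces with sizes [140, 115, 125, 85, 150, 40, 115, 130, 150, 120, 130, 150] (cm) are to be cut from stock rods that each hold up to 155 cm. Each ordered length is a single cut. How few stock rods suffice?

Total = 150 + 150 + 150 + 140 + 130 + 130 + 125 + 120 + 115 + 115 + 85 + 40 = 1450 cm.
Lower bound: ⌈1450/155⌉ = 10 stock rods.
Also, 11 pieces each exceed 155/2 cm, and no two of those can share a stock rod, so at least 11 stock rods are needed.
A packing using 11 stock rods:
  stock rod 1: 150 = 150
  stock rod 2: 150 = 150
  stock rod 3: 150 = 150
  stock rod 4: 140 = 140
  stock rod 5: 130 = 130
  stock rod 6: 130 = 130
  stock rod 7: 125 = 125
  stock rod 8: 120 = 120
  stock rod 9: 115 + 40 = 155
  stock rod 10: 115 = 115
  stock rod 11: 85 = 85
This matches the lower bound, so 11 is optimal.

11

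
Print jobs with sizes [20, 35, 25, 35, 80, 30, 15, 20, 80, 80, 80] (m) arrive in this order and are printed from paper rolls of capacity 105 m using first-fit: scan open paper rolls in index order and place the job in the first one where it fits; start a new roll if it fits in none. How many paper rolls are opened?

  20 → roll 1 (new)  [load 20/105]
  35 → roll 1  [load 55/105]
  25 → roll 1  [load 80/105]
  35 → roll 2 (new)  [load 35/105]
  80 → roll 3 (new)  [load 80/105]
  30 → roll 2  [load 65/105]
  15 → roll 1  [load 95/105]
  20 → roll 2  [load 85/105]
  80 → roll 4 (new)  [load 80/105]
  80 → roll 5 (new)  [load 80/105]
  80 → roll 6 (new)  [load 80/105]
6 paper rolls opened.

6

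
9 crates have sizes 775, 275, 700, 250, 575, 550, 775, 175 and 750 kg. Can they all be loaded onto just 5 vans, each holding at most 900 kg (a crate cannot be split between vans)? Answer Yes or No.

No

Total = 4825 kg; ⌈4825/900⌉ = 6.
At least 6 vans are required, but only 5 are allowed.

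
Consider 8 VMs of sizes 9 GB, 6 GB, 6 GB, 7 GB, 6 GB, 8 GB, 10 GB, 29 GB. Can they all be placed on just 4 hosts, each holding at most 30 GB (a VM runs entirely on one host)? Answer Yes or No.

Yes

A valid assignment using 3 hosts:
  host 1: 29 = 29
  host 2: 10 + 9 + 8 = 27
  host 3: 7 + 6 + 6 + 6 = 25
That uses only 3 ≤ 4, so 4 hosts are enough.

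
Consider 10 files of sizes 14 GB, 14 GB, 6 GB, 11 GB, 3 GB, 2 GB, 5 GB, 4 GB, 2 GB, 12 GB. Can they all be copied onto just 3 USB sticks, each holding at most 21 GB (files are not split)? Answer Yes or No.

No

Total = 73 GB; ⌈73/21⌉ = 4.
At least 4 USB sticks are required, but only 3 are allowed.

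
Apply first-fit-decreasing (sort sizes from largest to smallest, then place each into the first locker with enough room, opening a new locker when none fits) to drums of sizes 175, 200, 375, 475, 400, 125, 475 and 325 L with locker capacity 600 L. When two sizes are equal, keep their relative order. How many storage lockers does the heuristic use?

Sorted descending: 475, 475, 400, 375, 325, 200, 175, 125.
  475 → locker 1 (new)  [load 475/600]
  475 → locker 2 (new)  [load 475/600]
  400 → locker 3 (new)  [load 400/600]
  375 → locker 4 (new)  [load 375/600]
  325 → locker 5 (new)  [load 325/600]
  200 → locker 3  [load 600/600]
  175 → locker 4  [load 550/600]
  125 → locker 1  [load 600/600]
5 storage lockers opened.

5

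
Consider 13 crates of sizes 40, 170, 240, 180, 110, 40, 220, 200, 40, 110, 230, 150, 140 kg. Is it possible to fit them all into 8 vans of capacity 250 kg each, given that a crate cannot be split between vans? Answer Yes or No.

Total = 1870 kg; ⌈1870/250⌉ = 8.
The bound of 8 does not rule out 8, but exhaustive search shows no assignment into 8 vans of capacity 250 kg exists — the minimum is 9.

No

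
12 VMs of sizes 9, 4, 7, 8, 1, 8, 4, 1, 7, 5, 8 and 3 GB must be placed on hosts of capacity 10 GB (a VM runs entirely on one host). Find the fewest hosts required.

Total = 9 + 8 + 8 + 8 + 7 + 7 + 5 + 4 + 4 + 3 + 1 + 1 = 65 GB.
Lower bound: ⌈65/10⌉ = 7 hosts.
A packing using 8 hosts:
  host 1: 9 + 1 = 10
  host 2: 8 + 1 = 9
  host 3: 8 = 8
  host 4: 8 = 8
  host 5: 7 + 3 = 10
  host 6: 7 = 7
  host 7: 5 + 4 = 9
  host 8: 4 = 4
No arrangement into 7 hosts stays within capacity, so 8 is optimal.

8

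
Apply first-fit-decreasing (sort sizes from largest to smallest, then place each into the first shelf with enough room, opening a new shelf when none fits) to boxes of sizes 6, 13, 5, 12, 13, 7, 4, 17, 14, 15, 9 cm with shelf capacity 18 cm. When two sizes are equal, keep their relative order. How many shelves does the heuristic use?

Sorted descending: 17, 15, 14, 13, 13, 12, 9, 7, 6, 5, 4.
  17 → shelf 1 (new)  [load 17/18]
  15 → shelf 2 (new)  [load 15/18]
  14 → shelf 3 (new)  [load 14/18]
  13 → shelf 4 (new)  [load 13/18]
  13 → shelf 5 (new)  [load 13/18]
  12 → shelf 6 (new)  [load 12/18]
  9 → shelf 7 (new)  [load 9/18]
  7 → shelf 7  [load 16/18]
  6 → shelf 6  [load 18/18]
  5 → shelf 4  [load 18/18]
  4 → shelf 3  [load 18/18]
7 shelves opened.

7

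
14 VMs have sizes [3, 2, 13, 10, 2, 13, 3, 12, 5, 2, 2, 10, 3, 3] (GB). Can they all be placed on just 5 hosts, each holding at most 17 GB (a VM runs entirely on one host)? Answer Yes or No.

Yes

A valid assignment using 5 hosts:
  host 1: 13 + 3 = 16
  host 2: 13 + 3 = 16
  host 3: 12 + 5 = 17
  host 4: 10 + 3 + 2 + 2 = 17
  host 5: 10 + 3 + 2 + 2 = 17
Every load is within 17 GB, so 5 hosts suffice.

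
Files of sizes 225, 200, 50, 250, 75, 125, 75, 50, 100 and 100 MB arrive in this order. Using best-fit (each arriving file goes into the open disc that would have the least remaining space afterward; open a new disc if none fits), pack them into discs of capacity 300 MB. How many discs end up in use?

  225 → disc 1 (new)  [load 225/300]
  200 → disc 2 (new)  [load 200/300]
  50 → disc 1  [load 275/300]
  250 → disc 3 (new)  [load 250/300]
  75 → disc 2  [load 275/300]
  125 → disc 4 (new)  [load 125/300]
  75 → disc 4  [load 200/300]
  50 → disc 3  [load 300/300]
  100 → disc 4  [load 300/300]
  100 → disc 5 (new)  [load 100/300]
5 discs opened.

5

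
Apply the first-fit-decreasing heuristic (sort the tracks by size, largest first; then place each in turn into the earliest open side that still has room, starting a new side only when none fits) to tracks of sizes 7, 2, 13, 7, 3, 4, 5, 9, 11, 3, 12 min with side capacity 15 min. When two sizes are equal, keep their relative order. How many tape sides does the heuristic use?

Sorted descending: 13, 12, 11, 9, 7, 7, 5, 4, 3, 3, 2.
  13 → side 1 (new)  [load 13/15]
  12 → side 2 (new)  [load 12/15]
  11 → side 3 (new)  [load 11/15]
  9 → side 4 (new)  [load 9/15]
  7 → side 5 (new)  [load 7/15]
  7 → side 5  [load 14/15]
  5 → side 4  [load 14/15]
  4 → side 3  [load 15/15]
  3 → side 2  [load 15/15]
  3 → side 6 (new)  [load 3/15]
  2 → side 1  [load 15/15]
6 tape sides opened.

6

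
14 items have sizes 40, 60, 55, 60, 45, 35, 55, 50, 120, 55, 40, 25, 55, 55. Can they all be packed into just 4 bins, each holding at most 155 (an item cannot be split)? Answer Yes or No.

Total = 750; ⌈750/155⌉ = 5.
At least 5 bins are required, but only 4 are allowed.

No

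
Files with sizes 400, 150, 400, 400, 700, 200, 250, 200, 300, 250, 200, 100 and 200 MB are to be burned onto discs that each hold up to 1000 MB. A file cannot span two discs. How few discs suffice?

4

Total = 700 + 400 + 400 + 400 + 300 + 250 + 250 + 200 + 200 + 200 + 200 + 150 + 100 = 3750 MB.
Lower bound: ⌈3750/1000⌉ = 4 discs.
A packing using 4 discs:
  disc 1: 700 + 300 = 1000
  disc 2: 400 + 400 + 200 = 1000
  disc 3: 400 + 250 + 250 + 100 = 1000
  disc 4: 200 + 200 + 200 + 150 = 750
This matches the lower bound, so 4 is optimal.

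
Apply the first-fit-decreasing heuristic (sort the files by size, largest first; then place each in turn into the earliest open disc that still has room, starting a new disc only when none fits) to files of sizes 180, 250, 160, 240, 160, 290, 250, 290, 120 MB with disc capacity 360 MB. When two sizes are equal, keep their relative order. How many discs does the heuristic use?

7

Sorted descending: 290, 290, 250, 250, 240, 180, 160, 160, 120.
  290 → disc 1 (new)  [load 290/360]
  290 → disc 2 (new)  [load 290/360]
  250 → disc 3 (new)  [load 250/360]
  250 → disc 4 (new)  [load 250/360]
  240 → disc 5 (new)  [load 240/360]
  180 → disc 6 (new)  [load 180/360]
  160 → disc 6  [load 340/360]
  160 → disc 7 (new)  [load 160/360]
  120 → disc 5  [load 360/360]
7 discs opened.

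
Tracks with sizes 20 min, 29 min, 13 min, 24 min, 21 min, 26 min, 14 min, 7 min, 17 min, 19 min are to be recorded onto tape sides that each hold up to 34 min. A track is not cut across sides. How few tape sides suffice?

Total = 29 + 26 + 24 + 21 + 20 + 19 + 17 + 14 + 13 + 7 = 190 min.
Lower bound: ⌈190/34⌉ = 6 tape sides.
A packing using 7 tape sides:
  side 1: 29 = 29
  side 2: 26 + 7 = 33
  side 3: 24 = 24
  side 4: 21 + 13 = 34
  side 5: 20 + 14 = 34
  side 6: 19 = 19
  side 7: 17 = 17
No arrangement into 6 tape sides stays within capacity, so 7 is optimal.

7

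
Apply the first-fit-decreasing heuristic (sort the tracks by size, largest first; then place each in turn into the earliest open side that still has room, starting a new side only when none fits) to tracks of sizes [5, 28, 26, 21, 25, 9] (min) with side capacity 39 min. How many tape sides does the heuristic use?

Sorted descending: 28, 26, 25, 21, 9, 5.
  28 → side 1 (new)  [load 28/39]
  26 → side 2 (new)  [load 26/39]
  25 → side 3 (new)  [load 25/39]
  21 → side 4 (new)  [load 21/39]
  9 → side 1  [load 37/39]
  5 → side 2  [load 31/39]
4 tape sides opened.

4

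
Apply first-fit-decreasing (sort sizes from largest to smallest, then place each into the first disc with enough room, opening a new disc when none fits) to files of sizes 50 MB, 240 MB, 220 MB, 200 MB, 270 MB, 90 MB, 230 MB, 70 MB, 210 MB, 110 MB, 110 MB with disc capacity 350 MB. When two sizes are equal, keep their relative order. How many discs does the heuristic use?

6

Sorted descending: 270, 240, 230, 220, 210, 200, 110, 110, 90, 70, 50.
  270 → disc 1 (new)  [load 270/350]
  240 → disc 2 (new)  [load 240/350]
  230 → disc 3 (new)  [load 230/350]
  220 → disc 4 (new)  [load 220/350]
  210 → disc 5 (new)  [load 210/350]
  200 → disc 6 (new)  [load 200/350]
  110 → disc 2  [load 350/350]
  110 → disc 3  [load 340/350]
  90 → disc 4  [load 310/350]
  70 → disc 1  [load 340/350]
  50 → disc 5  [load 260/350]
6 discs opened.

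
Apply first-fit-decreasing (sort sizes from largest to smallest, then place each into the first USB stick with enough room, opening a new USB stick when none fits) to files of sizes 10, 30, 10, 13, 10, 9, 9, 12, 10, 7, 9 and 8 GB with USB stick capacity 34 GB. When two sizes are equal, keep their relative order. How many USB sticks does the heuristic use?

5

Sorted descending: 30, 13, 12, 10, 10, 10, 10, 9, 9, 9, 8, 7.
  30 → USB stick 1 (new)  [load 30/34]
  13 → USB stick 2 (new)  [load 13/34]
  12 → USB stick 2  [load 25/34]
  10 → USB stick 3 (new)  [load 10/34]
  10 → USB stick 3  [load 20/34]
  10 → USB stick 3  [load 30/34]
  10 → USB stick 4 (new)  [load 10/34]
  9 → USB stick 2  [load 34/34]
  9 → USB stick 4  [load 19/34]
  9 → USB stick 4  [load 28/34]
  8 → USB stick 5 (new)  [load 8/34]
  7 → USB stick 5  [load 15/34]
5 USB sticks opened.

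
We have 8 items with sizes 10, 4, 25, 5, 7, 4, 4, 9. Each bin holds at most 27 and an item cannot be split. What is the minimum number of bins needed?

3

Total = 25 + 10 + 9 + 7 + 5 + 4 + 4 + 4 = 68.
Lower bound: ⌈68/27⌉ = 3 bins.
A packing using 3 bins:
  bin 1: 25 = 25
  bin 2: 10 + 9 + 7 = 26
  bin 3: 5 + 4 + 4 + 4 = 17
This matches the lower bound, so 3 is optimal.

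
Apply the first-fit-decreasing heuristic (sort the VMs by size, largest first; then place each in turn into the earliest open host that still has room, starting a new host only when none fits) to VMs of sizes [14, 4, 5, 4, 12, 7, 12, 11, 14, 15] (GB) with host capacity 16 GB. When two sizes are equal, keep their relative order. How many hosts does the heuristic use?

7

Sorted descending: 15, 14, 14, 12, 12, 11, 7, 5, 4, 4.
  15 → host 1 (new)  [load 15/16]
  14 → host 2 (new)  [load 14/16]
  14 → host 3 (new)  [load 14/16]
  12 → host 4 (new)  [load 12/16]
  12 → host 5 (new)  [load 12/16]
  11 → host 6 (new)  [load 11/16]
  7 → host 7 (new)  [load 7/16]
  5 → host 6  [load 16/16]
  4 → host 4  [load 16/16]
  4 → host 5  [load 16/16]
7 hosts opened.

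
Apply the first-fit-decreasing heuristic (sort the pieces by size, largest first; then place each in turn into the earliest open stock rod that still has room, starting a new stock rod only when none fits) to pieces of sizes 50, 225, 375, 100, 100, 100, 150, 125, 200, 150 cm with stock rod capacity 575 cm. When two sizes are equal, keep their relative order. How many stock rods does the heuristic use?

3

Sorted descending: 375, 225, 200, 150, 150, 125, 100, 100, 100, 50.
  375 → stock rod 1 (new)  [load 375/575]
  225 → stock rod 2 (new)  [load 225/575]
  200 → stock rod 1  [load 575/575]
  150 → stock rod 2  [load 375/575]
  150 → stock rod 2  [load 525/575]
  125 → stock rod 3 (new)  [load 125/575]
  100 → stock rod 3  [load 225/575]
  100 → stock rod 3  [load 325/575]
  100 → stock rod 3  [load 425/575]
  50 → stock rod 2  [load 575/575]
3 stock rods opened.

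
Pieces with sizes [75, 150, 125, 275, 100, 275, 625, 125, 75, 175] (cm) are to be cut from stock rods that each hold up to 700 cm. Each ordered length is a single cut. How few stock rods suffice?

Total = 625 + 275 + 275 + 175 + 150 + 125 + 125 + 100 + 75 + 75 = 2000 cm.
Lower bound: ⌈2000/700⌉ = 3 stock rods.
A packing using 3 stock rods:
  stock rod 1: 625 + 75 = 700
  stock rod 2: 275 + 275 + 150 = 700
  stock rod 3: 175 + 125 + 125 + 100 + 75 = 600
This matches the lower bound, so 3 is optimal.

3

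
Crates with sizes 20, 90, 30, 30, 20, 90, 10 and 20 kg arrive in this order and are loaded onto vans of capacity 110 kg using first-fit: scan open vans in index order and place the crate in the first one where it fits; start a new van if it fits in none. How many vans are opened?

  20 → van 1 (new)  [load 20/110]
  90 → van 1  [load 110/110]
  30 → van 2 (new)  [load 30/110]
  30 → van 2  [load 60/110]
  20 → van 2  [load 80/110]
  90 → van 3 (new)  [load 90/110]
  10 → van 2  [load 90/110]
  20 → van 2  [load 110/110]
3 vans opened.

3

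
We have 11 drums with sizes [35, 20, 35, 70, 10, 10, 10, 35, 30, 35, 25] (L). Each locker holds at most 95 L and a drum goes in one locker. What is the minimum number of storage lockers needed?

Total = 70 + 35 + 35 + 35 + 35 + 30 + 25 + 20 + 10 + 10 + 10 = 315 L.
Lower bound: ⌈315/95⌉ = 4 storage lockers.
A packing using 4 storage lockers:
  locker 1: 70 + 25 = 95
  locker 2: 35 + 35 + 20 = 90
  locker 3: 35 + 35 + 10 + 10 = 90
  locker 4: 30 + 10 = 40
This matches the lower bound, so 4 is optimal.

4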